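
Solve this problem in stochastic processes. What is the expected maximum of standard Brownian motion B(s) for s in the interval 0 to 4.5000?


E(max B(s)) = sqrt(2t/pi)
= sqrt(2*4.5000/pi)
= sqrt(2.8648)
= 1.6926

1.6926


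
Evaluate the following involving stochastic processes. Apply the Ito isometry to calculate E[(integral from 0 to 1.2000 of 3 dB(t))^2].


By Ito isometry: E[(int f dB)^2] = int f^2 dt
= 3^2 * 1.2000
= 9 * 1.2000 = 10.8000

10.8000


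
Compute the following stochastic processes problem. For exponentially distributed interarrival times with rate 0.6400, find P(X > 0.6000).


P(X > t) = exp(-lambda * t)
= exp(-0.6400 * 0.6000)
= exp(-0.3840) = 0.6811

0.6811


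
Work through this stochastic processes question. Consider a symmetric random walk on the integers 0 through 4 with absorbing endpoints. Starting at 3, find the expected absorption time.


For symmetric RW on 0,...,N with absorbing barriers, E(i) = i*(N-i)
E(3) = 3 * 1 = 3

3


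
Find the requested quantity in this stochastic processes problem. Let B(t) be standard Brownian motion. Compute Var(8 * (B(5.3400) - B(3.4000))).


Var(alpha*(B(t)-B(s))) = alpha^2 * (t-s)
= 8^2 * (5.3400 - 3.4000)
= 64 * 1.9400
= 124.1600

124.1600


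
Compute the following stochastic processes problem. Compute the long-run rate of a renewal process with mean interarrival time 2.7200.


Long-run renewal rate = 1/E(X)
= 1/2.7200
= 0.3676

0.3676


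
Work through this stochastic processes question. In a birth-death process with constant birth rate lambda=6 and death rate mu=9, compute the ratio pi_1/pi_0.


For birth-death process, pi_n/pi_0 = (lambda/mu)^n
= (6/9)^1
= 0.6667

0.6667


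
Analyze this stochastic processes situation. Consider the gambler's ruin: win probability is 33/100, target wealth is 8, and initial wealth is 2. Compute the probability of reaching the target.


Gambler's ruin formula:
r = q/p = 0.6700/0.3300 = 2.0303
P(win) = (1 - r^i)/(1 - r^N)
= (1 - 2.0303^2)/(1 - 2.0303^8)
= 0.0109

0.0109


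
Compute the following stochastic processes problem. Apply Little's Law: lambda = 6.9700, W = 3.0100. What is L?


Little's Law: L = lambda * W
= 6.9700 * 3.0100
= 20.9797

20.9797


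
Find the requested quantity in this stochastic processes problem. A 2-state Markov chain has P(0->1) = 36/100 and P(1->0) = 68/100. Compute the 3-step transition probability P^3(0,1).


Computing P^3 by matrix multiplication.
P = [[0.6400, 0.3600], [0.6800, 0.3200]]
After raising P to the power 3:
P^3(0,1) = 0.3462

0.3462


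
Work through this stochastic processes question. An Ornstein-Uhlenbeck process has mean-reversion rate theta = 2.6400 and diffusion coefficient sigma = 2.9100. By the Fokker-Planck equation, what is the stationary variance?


Stationary variance = sigma^2 / (2*theta)
= 2.9100^2 / (2*2.6400)
= 8.4681 / 5.2800
= 1.6038

1.6038


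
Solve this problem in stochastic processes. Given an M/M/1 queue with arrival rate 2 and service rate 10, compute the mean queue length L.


rho = 2/10 = 0.2000
L = rho/(1-rho)
= 0.2000/0.8000
= 0.2500

0.2500


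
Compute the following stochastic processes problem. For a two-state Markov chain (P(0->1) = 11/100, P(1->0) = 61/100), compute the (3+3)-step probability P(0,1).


P^6 = P^3 * P^3
Computing via matrix multiplication of the transition matrix.
Entry (0,1) of P^6 = 0.1527

0.1527


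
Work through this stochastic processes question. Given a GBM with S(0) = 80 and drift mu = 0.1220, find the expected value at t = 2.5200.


E[S(t)] = S(0) * exp(mu * t)
= 80 * exp(0.1220 * 2.5200)
= 80 * 1.3599
= 108.7951

108.7951


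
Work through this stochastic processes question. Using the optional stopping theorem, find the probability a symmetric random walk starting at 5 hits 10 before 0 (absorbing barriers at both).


By optional stopping theorem: E(M at tau) = M(0) = 5
P(hit 10)*10 + P(hit 0)*0 = 5
P(hit 10) = (5 - 0)/(10 - 0) = 1/2 = 0.5000

0.5000


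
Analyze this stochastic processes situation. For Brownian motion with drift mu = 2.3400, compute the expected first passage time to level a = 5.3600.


Expected first passage time = a/mu
= 5.3600/2.3400
= 2.2906

2.2906


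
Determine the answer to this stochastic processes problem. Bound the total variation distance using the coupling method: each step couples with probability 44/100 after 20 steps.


TV distance bound <= (1-delta)^n
= (1 - 0.4400)^20
= 0.5600^20
= 9.1994e-06

9.1994e-06


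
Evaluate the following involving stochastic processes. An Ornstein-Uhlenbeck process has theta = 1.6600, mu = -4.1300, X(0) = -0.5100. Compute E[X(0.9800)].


E[X(t)] = mu + (X(0) - mu)*exp(-theta*t)
= -4.1300 + (-0.5100 - -4.1300)*exp(-1.6600*0.9800)
= -4.1300 + 3.6200 * 0.1966
= -3.4185

-3.4185


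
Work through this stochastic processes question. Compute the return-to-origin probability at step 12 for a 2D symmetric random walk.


P = C(12,6)^2 / 4^12
= 924^2 / 16777216
= 853776 / 16777216
= 0.0509

0.0509


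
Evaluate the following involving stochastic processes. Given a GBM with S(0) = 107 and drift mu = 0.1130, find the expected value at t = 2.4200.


E[S(t)] = S(0) * exp(mu * t)
= 107 * exp(0.1130 * 2.4200)
= 107 * 1.3145
= 140.6520

140.6520


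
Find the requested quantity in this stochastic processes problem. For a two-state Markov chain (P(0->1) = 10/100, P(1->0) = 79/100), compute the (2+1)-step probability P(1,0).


P^3 = P^2 * P^1
Computing via matrix multiplication of the transition matrix.
Entry (1,0) of P^3 = 0.8865

0.8865


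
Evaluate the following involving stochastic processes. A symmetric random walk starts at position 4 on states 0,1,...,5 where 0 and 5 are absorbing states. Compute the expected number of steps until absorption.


For symmetric RW on 0,...,N with absorbing barriers, E(i) = i*(N-i)
E(4) = 4 * 1 = 4

4


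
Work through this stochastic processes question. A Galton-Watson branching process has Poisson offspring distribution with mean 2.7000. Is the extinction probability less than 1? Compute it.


Since mu = 2.7000 > 1, extinction prob q < 1.
Solve s = exp(mu*(s-1)) iteratively.
q = 0.0844

0.0844


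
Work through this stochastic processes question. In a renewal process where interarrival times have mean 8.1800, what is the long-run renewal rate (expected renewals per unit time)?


Long-run renewal rate = 1/E(X)
= 1/8.1800
= 0.1222

0.1222


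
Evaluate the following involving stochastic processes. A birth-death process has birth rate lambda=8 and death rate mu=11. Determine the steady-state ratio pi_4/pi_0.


For birth-death process, pi_n/pi_0 = (lambda/mu)^n
= (8/11)^4
= 0.2798

0.2798


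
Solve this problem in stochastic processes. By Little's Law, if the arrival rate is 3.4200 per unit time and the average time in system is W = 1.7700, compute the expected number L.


Little's Law: L = lambda * W
= 3.4200 * 1.7700
= 6.0534

6.0534


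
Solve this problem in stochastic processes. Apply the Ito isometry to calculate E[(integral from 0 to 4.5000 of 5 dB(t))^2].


By Ito isometry: E[(int f dB)^2] = int f^2 dt
= 5^2 * 4.5000
= 25 * 4.5000 = 112.5000

112.5000


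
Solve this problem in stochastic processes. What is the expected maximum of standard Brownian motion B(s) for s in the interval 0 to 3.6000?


E(max B(s)) = sqrt(2t/pi)
= sqrt(2*3.6000/pi)
= sqrt(2.2918)
= 1.5139

1.5139


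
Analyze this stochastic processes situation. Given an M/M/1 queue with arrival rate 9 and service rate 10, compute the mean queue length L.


rho = 9/10 = 0.9000
L = rho/(1-rho)
= 0.9000/0.1000
= 9.0000

9.0000


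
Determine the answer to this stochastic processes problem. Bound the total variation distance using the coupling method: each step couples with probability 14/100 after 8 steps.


TV distance bound <= (1-delta)^n
= (1 - 0.1400)^8
= 0.8600^8
= 0.2992

0.2992


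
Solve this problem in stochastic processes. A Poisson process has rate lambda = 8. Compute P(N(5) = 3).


P(N(t)=k) = (lambda*t)^k * exp(-lambda*t) / k!
lambda*t = 40
= 40^3 * exp(-40) / 3!
= 64000 * 4.2484e-18 / 6
= 4.5316e-14

4.5316e-14


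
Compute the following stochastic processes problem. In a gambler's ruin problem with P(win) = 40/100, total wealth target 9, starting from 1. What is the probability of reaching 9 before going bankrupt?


Gambler's ruin formula:
r = q/p = 0.6000/0.4000 = 1.5000
P(win) = (1 - r^i)/(1 - r^N)
= (1 - 1.5000^1)/(1 - 1.5000^9)
= 0.0134

0.0134


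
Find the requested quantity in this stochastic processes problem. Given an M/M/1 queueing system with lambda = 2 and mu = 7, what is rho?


rho = lambda/mu
= 2/7
= 0.2857

0.2857


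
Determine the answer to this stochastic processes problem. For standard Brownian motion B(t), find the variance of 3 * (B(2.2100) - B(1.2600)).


Var(alpha*(B(t)-B(s))) = alpha^2 * (t-s)
= 3^2 * (2.2100 - 1.2600)
= 9 * 0.9500
= 8.5500

8.5500


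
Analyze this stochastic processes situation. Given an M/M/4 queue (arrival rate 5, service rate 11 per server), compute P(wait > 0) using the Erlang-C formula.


a = lambda/mu = 0.4545
rho = a/c = 0.1136
Erlang-C formula applied:
C(c,a) = 0.0013

0.0013


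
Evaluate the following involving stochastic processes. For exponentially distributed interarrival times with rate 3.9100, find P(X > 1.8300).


P(X > t) = exp(-lambda * t)
= exp(-3.9100 * 1.8300)
= exp(-7.1553) = 7.8072e-04

7.8072e-04


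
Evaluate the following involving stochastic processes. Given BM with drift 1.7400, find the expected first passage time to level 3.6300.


Expected first passage time = a/mu
= 3.6300/1.7400
= 2.0862

2.0862


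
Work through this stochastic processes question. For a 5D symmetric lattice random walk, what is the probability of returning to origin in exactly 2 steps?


P(return in 2 steps) = P(reverse first step) = 1/(2d)
= 1/10
= 0.1000

0.1000


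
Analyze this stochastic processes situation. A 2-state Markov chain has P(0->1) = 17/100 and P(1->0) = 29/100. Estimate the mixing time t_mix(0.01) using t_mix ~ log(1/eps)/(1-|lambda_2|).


lambda_2 = |1 - p01 - p10| = |1 - 0.1700 - 0.2900| = 0.5400
t_mix ~ log(1/eps)/(1 - |lambda_2|)
= log(100)/(1 - 0.5400) = 4.6052/0.4600
= 10.0112

10.0112


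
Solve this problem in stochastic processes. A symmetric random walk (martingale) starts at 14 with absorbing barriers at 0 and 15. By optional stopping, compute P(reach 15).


By optional stopping theorem: E(M at tau) = M(0) = 14
P(hit 15)*15 + P(hit 0)*0 = 14
P(hit 15) = (14 - 0)/(15 - 0) = 14/15 = 0.9333

0.9333


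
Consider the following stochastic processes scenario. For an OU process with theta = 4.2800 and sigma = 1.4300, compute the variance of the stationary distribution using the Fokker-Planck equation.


Stationary variance = sigma^2 / (2*theta)
= 1.4300^2 / (2*4.2800)
= 2.0449 / 8.5600
= 0.2389

0.2389


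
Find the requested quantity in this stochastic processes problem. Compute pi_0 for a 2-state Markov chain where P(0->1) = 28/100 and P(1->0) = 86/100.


Stationary distribution: pi_0 = p10/(p01+p10), pi_1 = p01/(p01+p10)
p01 = 0.2800, p10 = 0.8600
pi_0 = 0.7544

0.7544


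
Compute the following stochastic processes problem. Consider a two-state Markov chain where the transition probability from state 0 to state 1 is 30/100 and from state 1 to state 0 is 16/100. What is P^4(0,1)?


Computing P^4 by matrix multiplication.
P = [[0.7000, 0.3000], [0.1600, 0.8400]]
After raising P to the power 4:
P^4(0,1) = 0.5967

0.5967


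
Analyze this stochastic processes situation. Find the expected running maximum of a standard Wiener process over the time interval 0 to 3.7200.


E(max B(s)) = sqrt(2t/pi)
= sqrt(2*3.7200/pi)
= sqrt(2.3682)
= 1.5389

1.5389


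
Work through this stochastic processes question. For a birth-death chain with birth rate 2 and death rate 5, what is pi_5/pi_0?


For birth-death process, pi_n/pi_0 = (lambda/mu)^n
= (2/5)^5
= 0.0102

0.0102


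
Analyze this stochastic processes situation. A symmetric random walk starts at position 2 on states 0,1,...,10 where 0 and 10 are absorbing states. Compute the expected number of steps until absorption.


For symmetric RW on 0,...,N with absorbing barriers, E(i) = i*(N-i)
E(2) = 2 * 8 = 16

16


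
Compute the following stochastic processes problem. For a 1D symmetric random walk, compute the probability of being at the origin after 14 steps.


P(S(14) = 0) = C(14,7) / 4^7
= 3432 / 16384
= 0.2095

0.2095


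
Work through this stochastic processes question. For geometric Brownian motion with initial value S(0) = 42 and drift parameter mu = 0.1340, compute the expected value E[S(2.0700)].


E[S(t)] = S(0) * exp(mu * t)
= 42 * exp(0.1340 * 2.0700)
= 42 * 1.3197
= 55.4260

55.4260


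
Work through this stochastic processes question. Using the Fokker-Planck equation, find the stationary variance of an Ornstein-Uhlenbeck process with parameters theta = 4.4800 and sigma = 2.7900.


Stationary variance = sigma^2 / (2*theta)
= 2.7900^2 / (2*4.4800)
= 7.7841 / 8.9600
= 0.8688

0.8688


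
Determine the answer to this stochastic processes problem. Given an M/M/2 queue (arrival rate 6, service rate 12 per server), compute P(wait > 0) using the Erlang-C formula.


a = lambda/mu = 0.5000
rho = a/c = 0.2500
Erlang-C formula applied:
C(c,a) = 0.1000

0.1000


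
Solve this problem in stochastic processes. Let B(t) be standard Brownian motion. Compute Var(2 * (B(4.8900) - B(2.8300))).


Var(alpha*(B(t)-B(s))) = alpha^2 * (t-s)
= 2^2 * (4.8900 - 2.8300)
= 4 * 2.0600
= 8.2400

8.2400


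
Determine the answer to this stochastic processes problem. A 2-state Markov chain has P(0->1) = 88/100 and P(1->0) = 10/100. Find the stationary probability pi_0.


Stationary distribution: pi_0 = p10/(p01+p10), pi_1 = p01/(p01+p10)
p01 = 0.8800, p10 = 0.1000
pi_0 = 0.1020

0.1020


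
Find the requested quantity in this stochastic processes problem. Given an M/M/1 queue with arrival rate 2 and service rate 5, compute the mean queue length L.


rho = 2/5 = 0.4000
L = rho/(1-rho)
= 0.4000/0.6000
= 0.6667

0.6667


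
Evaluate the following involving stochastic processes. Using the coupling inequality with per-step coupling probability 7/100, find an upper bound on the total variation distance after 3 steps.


TV distance bound <= (1-delta)^n
= (1 - 0.0700)^3
= 0.9300^3
= 0.8044

0.8044


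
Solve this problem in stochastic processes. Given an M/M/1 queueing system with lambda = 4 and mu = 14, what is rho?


rho = lambda/mu
= 4/14
= 0.2857

0.2857


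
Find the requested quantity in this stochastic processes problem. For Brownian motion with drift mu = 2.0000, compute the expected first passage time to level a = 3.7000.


Expected first passage time = a/mu
= 3.7000/2.0000
= 1.8500

1.8500


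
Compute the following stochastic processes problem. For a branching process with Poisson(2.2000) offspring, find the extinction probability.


Since mu = 2.2000 > 1, extinction prob q < 1.
Solve s = exp(mu*(s-1)) iteratively.
q = 0.1563

0.1563


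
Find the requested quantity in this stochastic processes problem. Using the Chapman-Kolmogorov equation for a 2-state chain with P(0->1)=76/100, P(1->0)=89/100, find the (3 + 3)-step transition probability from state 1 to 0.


P^6 = P^3 * P^3
Computing via matrix multiplication of the transition matrix.
Entry (1,0) of P^6 = 0.4987

0.4987


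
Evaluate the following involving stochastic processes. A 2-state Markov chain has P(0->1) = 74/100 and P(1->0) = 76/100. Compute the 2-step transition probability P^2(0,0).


Computing P^2 by matrix multiplication.
P = [[0.2600, 0.7400], [0.7600, 0.2400]]
After raising P to the power 2:
P^2(0,0) = 0.6300

0.6300


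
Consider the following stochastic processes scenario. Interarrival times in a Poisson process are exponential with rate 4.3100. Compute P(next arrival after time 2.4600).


P(X > t) = exp(-lambda * t)
= exp(-4.3100 * 2.4600)
= exp(-10.6026) = 2.4851e-05

2.4851e-05


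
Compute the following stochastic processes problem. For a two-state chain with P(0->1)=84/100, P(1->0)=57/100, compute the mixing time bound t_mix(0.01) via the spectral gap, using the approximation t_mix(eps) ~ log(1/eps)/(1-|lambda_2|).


lambda_2 = |1 - p01 - p10| = |1 - 0.8400 - 0.5700| = 0.4100
t_mix ~ log(1/eps)/(1 - |lambda_2|)
= log(100)/(1 - 0.4100) = 4.6052/0.5900
= 7.8054

7.8054


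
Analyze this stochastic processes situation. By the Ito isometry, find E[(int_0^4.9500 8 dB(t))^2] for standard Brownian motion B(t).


By Ito isometry: E[(int f dB)^2] = int f^2 dt
= 8^2 * 4.9500
= 64 * 4.9500 = 316.8000

316.8000


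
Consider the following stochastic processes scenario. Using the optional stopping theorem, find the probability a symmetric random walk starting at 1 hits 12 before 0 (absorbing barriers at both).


By optional stopping theorem: E(M at tau) = M(0) = 1
P(hit 12)*12 + P(hit 0)*0 = 1
P(hit 12) = (1 - 0)/(12 - 0) = 1/12 = 0.0833

0.0833


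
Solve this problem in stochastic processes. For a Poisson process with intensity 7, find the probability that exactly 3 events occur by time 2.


P(N(t)=k) = (lambda*t)^k * exp(-lambda*t) / k!
lambda*t = 14
= 14^3 * exp(-14) / 3!
= 2744 * 8.3153e-07 / 6
= 3.8029e-04

3.8029e-04


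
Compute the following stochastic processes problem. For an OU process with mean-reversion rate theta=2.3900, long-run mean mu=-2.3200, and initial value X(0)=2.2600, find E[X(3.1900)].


E[X(t)] = mu + (X(0) - mu)*exp(-theta*t)
= -2.3200 + (2.2600 - -2.3200)*exp(-2.3900*3.1900)
= -2.3200 + 4.5800 * 4.8853e-04
= -2.3178

-2.3178


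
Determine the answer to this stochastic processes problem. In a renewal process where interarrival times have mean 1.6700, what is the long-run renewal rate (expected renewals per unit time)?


Long-run renewal rate = 1/E(X)
= 1/1.6700
= 0.5988

0.5988


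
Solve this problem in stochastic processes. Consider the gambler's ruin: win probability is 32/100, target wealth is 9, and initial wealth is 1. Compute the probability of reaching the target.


Gambler's ruin formula:
r = q/p = 0.6800/0.3200 = 2.1250
P(win) = (1 - r^i)/(1 - r^N)
= (1 - 2.1250^1)/(1 - 2.1250^9)
= 0.0013

0.0013


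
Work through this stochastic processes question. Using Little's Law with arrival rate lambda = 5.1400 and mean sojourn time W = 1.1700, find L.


Little's Law: L = lambda * W
= 5.1400 * 1.1700
= 6.0138

6.0138


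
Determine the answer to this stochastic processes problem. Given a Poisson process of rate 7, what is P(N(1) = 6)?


P(N(t)=k) = (lambda*t)^k * exp(-lambda*t) / k!
lambda*t = 7
= 7^6 * exp(-7) / 6!
= 117649 * 9.1188e-04 / 720
= 0.1490

0.1490


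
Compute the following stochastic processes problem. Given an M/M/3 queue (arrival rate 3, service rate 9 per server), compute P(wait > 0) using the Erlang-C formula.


a = lambda/mu = 0.3333
rho = a/c = 0.1111
Erlang-C formula applied:
C(c,a) = 0.0050

0.0050


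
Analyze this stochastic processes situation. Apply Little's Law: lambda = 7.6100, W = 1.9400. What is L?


Little's Law: L = lambda * W
= 7.6100 * 1.9400
= 14.7634

14.7634


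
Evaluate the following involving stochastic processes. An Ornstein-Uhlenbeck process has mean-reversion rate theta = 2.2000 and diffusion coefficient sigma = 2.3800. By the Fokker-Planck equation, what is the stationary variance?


Stationary variance = sigma^2 / (2*theta)
= 2.3800^2 / (2*2.2000)
= 5.6644 / 4.4000
= 1.2874

1.2874


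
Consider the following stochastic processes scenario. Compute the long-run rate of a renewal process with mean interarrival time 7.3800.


Long-run renewal rate = 1/E(X)
= 1/7.3800
= 0.1355

0.1355


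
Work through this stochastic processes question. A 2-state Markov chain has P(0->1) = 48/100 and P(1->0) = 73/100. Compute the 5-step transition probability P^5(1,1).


Computing P^5 by matrix multiplication.
P = [[0.5200, 0.4800], [0.7300, 0.2700]]
After raising P to the power 5:
P^5(1,1) = 0.3964

0.3964


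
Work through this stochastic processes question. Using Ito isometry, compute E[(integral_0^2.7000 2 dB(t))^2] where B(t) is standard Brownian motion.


By Ito isometry: E[(int f dB)^2] = int f^2 dt
= 2^2 * 2.7000
= 4 * 2.7000 = 10.8000

10.8000


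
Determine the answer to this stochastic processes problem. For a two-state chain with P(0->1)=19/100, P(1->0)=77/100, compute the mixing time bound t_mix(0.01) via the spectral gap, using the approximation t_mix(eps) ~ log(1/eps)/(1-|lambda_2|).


lambda_2 = |1 - p01 - p10| = |1 - 0.1900 - 0.7700| = 0.0400
t_mix ~ log(1/eps)/(1 - |lambda_2|)
= log(100)/(1 - 0.0400) = 4.6052/0.9600
= 4.7971

4.7971


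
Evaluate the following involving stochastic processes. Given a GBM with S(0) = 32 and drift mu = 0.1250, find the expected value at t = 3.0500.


E[S(t)] = S(0) * exp(mu * t)
= 32 * exp(0.1250 * 3.0500)
= 32 * 1.4641
= 46.8516

46.8516


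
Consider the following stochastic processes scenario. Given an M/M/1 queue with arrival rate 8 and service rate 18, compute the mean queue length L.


rho = 8/18 = 0.4444
L = rho/(1-rho)
= 0.4444/0.5556
= 0.8000

0.8000


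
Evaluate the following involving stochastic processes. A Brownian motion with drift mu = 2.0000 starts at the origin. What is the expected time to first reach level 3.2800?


Expected first passage time = a/mu
= 3.2800/2.0000
= 1.6400

1.6400


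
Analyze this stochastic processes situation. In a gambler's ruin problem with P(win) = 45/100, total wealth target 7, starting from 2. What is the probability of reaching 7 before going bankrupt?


Gambler's ruin formula:
r = q/p = 0.5500/0.4500 = 1.2222
P(win) = (1 - r^i)/(1 - r^N)
= (1 - 1.2222^2)/(1 - 1.2222^7)
= 0.1606

0.1606


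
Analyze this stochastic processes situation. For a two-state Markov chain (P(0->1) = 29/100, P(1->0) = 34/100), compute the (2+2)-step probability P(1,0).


P^4 = P^2 * P^2
Computing via matrix multiplication of the transition matrix.
Entry (1,0) of P^4 = 0.5296

0.5296


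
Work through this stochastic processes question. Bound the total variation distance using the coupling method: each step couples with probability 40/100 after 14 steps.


TV distance bound <= (1-delta)^n
= (1 - 0.4000)^14
= 0.6000^14
= 7.8364e-04

7.8364e-04


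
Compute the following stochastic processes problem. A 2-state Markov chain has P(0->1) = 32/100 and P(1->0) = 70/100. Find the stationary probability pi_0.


Stationary distribution: pi_0 = p10/(p01+p10), pi_1 = p01/(p01+p10)
p01 = 0.3200, p10 = 0.7000
pi_0 = 0.6863

0.6863


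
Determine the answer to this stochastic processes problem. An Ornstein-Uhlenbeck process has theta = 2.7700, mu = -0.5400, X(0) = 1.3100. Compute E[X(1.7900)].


E[X(t)] = mu + (X(0) - mu)*exp(-theta*t)
= -0.5400 + (1.3100 - -0.5400)*exp(-2.7700*1.7900)
= -0.5400 + 1.8500 * 0.0070
= -0.5270

-0.5270


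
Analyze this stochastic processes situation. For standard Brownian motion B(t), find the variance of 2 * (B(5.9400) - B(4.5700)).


Var(alpha*(B(t)-B(s))) = alpha^2 * (t-s)
= 2^2 * (5.9400 - 4.5700)
= 4 * 1.3700
= 5.4800

5.4800


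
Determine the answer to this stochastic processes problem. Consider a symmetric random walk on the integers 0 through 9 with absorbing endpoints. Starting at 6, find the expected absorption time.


For symmetric RW on 0,...,N with absorbing barriers, E(i) = i*(N-i)
E(6) = 6 * 3 = 18

18


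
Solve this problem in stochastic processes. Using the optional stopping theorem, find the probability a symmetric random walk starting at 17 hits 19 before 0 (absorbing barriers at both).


By optional stopping theorem: E(M at tau) = M(0) = 17
P(hit 19)*19 + P(hit 0)*0 = 17
P(hit 19) = (17 - 0)/(19 - 0) = 17/19 = 0.8947

0.8947


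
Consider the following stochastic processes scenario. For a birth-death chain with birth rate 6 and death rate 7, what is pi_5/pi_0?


For birth-death process, pi_n/pi_0 = (lambda/mu)^n
= (6/7)^5
= 0.4627

0.4627


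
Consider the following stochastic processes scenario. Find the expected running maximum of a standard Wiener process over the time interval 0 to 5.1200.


E(max B(s)) = sqrt(2t/pi)
= sqrt(2*5.1200/pi)
= sqrt(3.2595)
= 1.8054

1.8054


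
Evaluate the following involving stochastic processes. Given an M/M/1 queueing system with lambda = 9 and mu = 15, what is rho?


rho = lambda/mu
= 9/15
= 0.6000

0.6000


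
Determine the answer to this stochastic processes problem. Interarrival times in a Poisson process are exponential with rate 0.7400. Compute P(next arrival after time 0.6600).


P(X > t) = exp(-lambda * t)
= exp(-0.7400 * 0.6600)
= exp(-0.4884) = 0.6136

0.6136


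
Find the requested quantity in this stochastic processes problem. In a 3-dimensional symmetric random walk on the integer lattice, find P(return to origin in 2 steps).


P(return in 2 steps) = P(reverse first step) = 1/(2d)
= 1/6
= 0.1667

0.1667


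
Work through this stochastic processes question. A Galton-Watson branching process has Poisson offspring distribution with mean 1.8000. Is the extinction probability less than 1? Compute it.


Since mu = 1.8000 > 1, extinction prob q < 1.
Solve s = exp(mu*(s-1)) iteratively.
q = 0.2676

0.2676


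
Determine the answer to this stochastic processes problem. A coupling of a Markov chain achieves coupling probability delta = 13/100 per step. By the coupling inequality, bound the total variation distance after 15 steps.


TV distance bound <= (1-delta)^n
= (1 - 0.1300)^15
= 0.8700^15
= 0.1238

0.1238


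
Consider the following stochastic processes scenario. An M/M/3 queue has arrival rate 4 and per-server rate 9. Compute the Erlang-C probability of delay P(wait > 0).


a = lambda/mu = 0.4444
rho = a/c = 0.1481
Erlang-C formula applied:
C(c,a) = 0.0110

0.0110


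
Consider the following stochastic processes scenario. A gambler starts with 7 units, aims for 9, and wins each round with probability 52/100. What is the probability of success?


Gambler's ruin formula:
r = q/p = 0.4800/0.5200 = 0.9231
P(win) = (1 - r^i)/(1 - r^N)
= (1 - 0.9231^7)/(1 - 0.9231^9)
= 0.8355

0.8355


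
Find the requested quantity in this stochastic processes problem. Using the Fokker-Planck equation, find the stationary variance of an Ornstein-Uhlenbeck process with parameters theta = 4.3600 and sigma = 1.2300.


Stationary variance = sigma^2 / (2*theta)
= 1.2300^2 / (2*4.3600)
= 1.5129 / 8.7200
= 0.1735

0.1735


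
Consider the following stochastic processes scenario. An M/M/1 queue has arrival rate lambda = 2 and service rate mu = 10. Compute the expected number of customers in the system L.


rho = 2/10 = 0.2000
L = rho/(1-rho)
= 0.2000/0.8000
= 0.2500

0.2500


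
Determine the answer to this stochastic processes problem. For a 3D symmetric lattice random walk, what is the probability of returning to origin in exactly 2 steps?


P(return in 2 steps) = P(reverse first step) = 1/(2d)
= 1/6
= 0.1667

0.1667


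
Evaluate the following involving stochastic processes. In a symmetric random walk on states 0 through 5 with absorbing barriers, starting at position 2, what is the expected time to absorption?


For symmetric RW on 0,...,N with absorbing barriers, E(i) = i*(N-i)
E(2) = 2 * 3 = 6

6


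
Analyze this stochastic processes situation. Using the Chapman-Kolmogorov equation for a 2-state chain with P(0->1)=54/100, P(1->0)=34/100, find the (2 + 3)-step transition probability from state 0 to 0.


P^5 = P^2 * P^3
Computing via matrix multiplication of the transition matrix.
Entry (0,0) of P^5 = 0.3864

0.3864


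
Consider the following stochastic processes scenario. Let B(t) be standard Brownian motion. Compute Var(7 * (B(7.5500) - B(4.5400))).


Var(alpha*(B(t)-B(s))) = alpha^2 * (t-s)
= 7^2 * (7.5500 - 4.5400)
= 49 * 3.0100
= 147.4900

147.4900


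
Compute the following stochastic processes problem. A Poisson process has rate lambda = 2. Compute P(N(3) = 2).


P(N(t)=k) = (lambda*t)^k * exp(-lambda*t) / k!
lambda*t = 6
= 6^2 * exp(-6) / 2!
= 36 * 0.0025 / 2
= 0.0446

0.0446


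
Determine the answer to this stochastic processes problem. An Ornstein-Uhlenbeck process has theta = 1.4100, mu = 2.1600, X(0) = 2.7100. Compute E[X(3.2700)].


E[X(t)] = mu + (X(0) - mu)*exp(-theta*t)
= 2.1600 + (2.7100 - 2.1600)*exp(-1.4100*3.2700)
= 2.1600 + 0.5500 * 0.0099
= 2.1655

2.1655


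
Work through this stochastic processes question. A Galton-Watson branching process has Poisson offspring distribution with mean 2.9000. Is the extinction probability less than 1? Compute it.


Since mu = 2.9000 > 1, extinction prob q < 1.
Solve s = exp(mu*(s-1)) iteratively.
q = 0.0668

0.0668


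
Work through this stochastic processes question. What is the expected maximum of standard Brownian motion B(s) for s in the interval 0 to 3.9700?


E(max B(s)) = sqrt(2t/pi)
= sqrt(2*3.9700/pi)
= sqrt(2.5274)
= 1.5898

1.5898


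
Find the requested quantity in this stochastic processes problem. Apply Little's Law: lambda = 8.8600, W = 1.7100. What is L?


Little's Law: L = lambda * W
= 8.8600 * 1.7100
= 15.1506

15.1506


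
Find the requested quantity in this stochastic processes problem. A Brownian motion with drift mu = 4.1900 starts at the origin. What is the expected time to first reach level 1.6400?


Expected first passage time = a/mu
= 1.6400/4.1900
= 0.3914

0.3914


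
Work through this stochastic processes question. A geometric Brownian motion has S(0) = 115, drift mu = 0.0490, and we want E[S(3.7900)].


E[S(t)] = S(0) * exp(mu * t)
= 115 * exp(0.0490 * 3.7900)
= 115 * 1.2041
= 138.4684

138.4684


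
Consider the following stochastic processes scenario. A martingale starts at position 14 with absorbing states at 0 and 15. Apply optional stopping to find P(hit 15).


By optional stopping theorem: E(M at tau) = M(0) = 14
P(hit 15)*15 + P(hit 0)*0 = 14
P(hit 15) = (14 - 0)/(15 - 0) = 14/15 = 0.9333

0.9333


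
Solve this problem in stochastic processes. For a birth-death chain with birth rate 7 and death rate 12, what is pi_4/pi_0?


For birth-death process, pi_n/pi_0 = (lambda/mu)^n
= (7/12)^4
= 0.1158

0.1158


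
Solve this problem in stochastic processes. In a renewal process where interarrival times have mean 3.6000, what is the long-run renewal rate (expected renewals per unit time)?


Long-run renewal rate = 1/E(X)
= 1/3.6000
= 0.2778

0.2778


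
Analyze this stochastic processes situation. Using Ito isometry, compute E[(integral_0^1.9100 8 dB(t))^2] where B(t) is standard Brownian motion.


By Ito isometry: E[(int f dB)^2] = int f^2 dt
= 8^2 * 1.9100
= 64 * 1.9100 = 122.2400

122.2400


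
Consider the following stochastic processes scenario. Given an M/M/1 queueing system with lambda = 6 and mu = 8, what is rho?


rho = lambda/mu
= 6/8
= 0.7500

0.7500


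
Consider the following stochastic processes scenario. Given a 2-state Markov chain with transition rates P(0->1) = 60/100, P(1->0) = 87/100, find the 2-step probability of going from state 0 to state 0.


Computing P^2 by matrix multiplication.
P = [[0.4000, 0.6000], [0.8700, 0.1300]]
After raising P to the power 2:
P^2(0,0) = 0.6820

0.6820


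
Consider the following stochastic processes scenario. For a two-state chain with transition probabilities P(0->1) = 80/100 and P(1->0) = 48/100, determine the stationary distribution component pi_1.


Stationary distribution: pi_0 = p10/(p01+p10), pi_1 = p01/(p01+p10)
p01 = 0.8000, p10 = 0.4800
pi_1 = 0.6250

0.6250


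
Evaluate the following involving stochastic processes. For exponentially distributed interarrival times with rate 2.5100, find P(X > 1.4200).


P(X > t) = exp(-lambda * t)
= exp(-2.5100 * 1.4200)
= exp(-3.5642) = 0.0283

0.0283


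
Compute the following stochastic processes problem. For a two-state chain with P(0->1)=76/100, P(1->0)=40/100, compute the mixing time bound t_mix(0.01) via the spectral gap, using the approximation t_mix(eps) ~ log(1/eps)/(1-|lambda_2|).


lambda_2 = |1 - p01 - p10| = |1 - 0.7600 - 0.4000| = 0.1600
t_mix ~ log(1/eps)/(1 - |lambda_2|)
= log(100)/(1 - 0.1600) = 4.6052/0.8400
= 5.4823

5.4823


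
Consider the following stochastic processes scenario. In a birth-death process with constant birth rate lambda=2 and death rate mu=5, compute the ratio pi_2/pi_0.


For birth-death process, pi_n/pi_0 = (lambda/mu)^n
= (2/5)^2
= 0.1600

0.1600


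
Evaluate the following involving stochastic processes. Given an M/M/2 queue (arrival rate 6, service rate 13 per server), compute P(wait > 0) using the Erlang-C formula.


a = lambda/mu = 0.4615
rho = a/c = 0.2308
Erlang-C formula applied:
C(c,a) = 0.0865

0.0865


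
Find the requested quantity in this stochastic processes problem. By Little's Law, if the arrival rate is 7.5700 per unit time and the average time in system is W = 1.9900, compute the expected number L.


Little's Law: L = lambda * W
= 7.5700 * 1.9900
= 15.0643

15.0643


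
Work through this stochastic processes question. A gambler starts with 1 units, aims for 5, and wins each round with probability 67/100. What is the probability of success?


Gambler's ruin formula:
r = q/p = 0.3300/0.6700 = 0.4925
P(win) = (1 - r^i)/(1 - r^N)
= (1 - 0.4925^1)/(1 - 0.4925^5)
= 0.5226

0.5226


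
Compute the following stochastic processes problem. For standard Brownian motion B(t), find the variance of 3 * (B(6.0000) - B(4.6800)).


Var(alpha*(B(t)-B(s))) = alpha^2 * (t-s)
= 3^2 * (6.0000 - 4.6800)
= 9 * 1.3200
= 11.8800

11.8800


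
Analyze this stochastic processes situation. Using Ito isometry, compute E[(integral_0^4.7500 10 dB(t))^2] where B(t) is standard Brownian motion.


By Ito isometry: E[(int f dB)^2] = int f^2 dt
= 10^2 * 4.7500
= 100 * 4.7500 = 475.0000

475.0000


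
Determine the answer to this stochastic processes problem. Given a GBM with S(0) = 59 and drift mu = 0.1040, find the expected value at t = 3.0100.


E[S(t)] = S(0) * exp(mu * t)
= 59 * exp(0.1040 * 3.0100)
= 59 * 1.3676
= 80.6870

80.6870


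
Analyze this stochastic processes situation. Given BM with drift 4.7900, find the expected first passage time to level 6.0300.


Expected first passage time = a/mu
= 6.0300/4.7900
= 1.2589

1.2589


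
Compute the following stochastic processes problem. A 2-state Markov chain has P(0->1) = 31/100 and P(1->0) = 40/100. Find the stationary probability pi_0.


Stationary distribution: pi_0 = p10/(p01+p10), pi_1 = p01/(p01+p10)
p01 = 0.3100, p10 = 0.4000
pi_0 = 0.5634

0.5634


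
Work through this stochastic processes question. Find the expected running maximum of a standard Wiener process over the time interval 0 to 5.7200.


E(max B(s)) = sqrt(2t/pi)
= sqrt(2*5.7200/pi)
= sqrt(3.6415)
= 1.9083

1.9083


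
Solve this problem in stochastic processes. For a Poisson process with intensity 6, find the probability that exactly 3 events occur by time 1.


P(N(t)=k) = (lambda*t)^k * exp(-lambda*t) / k!
lambda*t = 6
= 6^3 * exp(-6) / 3!
= 216 * 0.0025 / 6
= 0.0892

0.0892


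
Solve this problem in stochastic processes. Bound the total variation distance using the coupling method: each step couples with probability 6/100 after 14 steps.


TV distance bound <= (1-delta)^n
= (1 - 0.0600)^14
= 0.9400^14
= 0.4205

0.4205


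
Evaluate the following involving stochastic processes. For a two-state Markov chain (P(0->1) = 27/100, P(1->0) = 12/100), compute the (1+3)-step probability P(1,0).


P^4 = P^1 * P^3
Computing via matrix multiplication of the transition matrix.
Entry (1,0) of P^4 = 0.2651

0.2651


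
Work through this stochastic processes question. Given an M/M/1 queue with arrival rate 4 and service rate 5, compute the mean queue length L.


rho = 4/5 = 0.8000
L = rho/(1-rho)
= 0.8000/0.2000
= 4.0000

4.0000


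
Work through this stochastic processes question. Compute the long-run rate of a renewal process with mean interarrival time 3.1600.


Long-run renewal rate = 1/E(X)
= 1/3.1600
= 0.3165

0.3165


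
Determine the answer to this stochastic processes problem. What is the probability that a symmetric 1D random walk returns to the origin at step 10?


P(S(10) = 0) = C(10,5) / 4^5
= 252 / 1024
= 0.2461

0.2461


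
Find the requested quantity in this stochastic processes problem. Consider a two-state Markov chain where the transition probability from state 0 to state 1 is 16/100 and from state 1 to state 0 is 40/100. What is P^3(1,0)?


Computing P^3 by matrix multiplication.
P = [[0.8400, 0.1600], [0.4000, 0.6000]]
After raising P to the power 3:
P^3(1,0) = 0.6534

0.6534


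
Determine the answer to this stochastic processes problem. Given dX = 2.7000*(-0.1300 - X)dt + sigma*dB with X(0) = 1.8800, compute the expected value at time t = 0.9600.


E[X(t)] = mu + (X(0) - mu)*exp(-theta*t)
= -0.1300 + (1.8800 - -0.1300)*exp(-2.7000*0.9600)
= -0.1300 + 2.0100 * 0.0749
= 0.0205

0.0205


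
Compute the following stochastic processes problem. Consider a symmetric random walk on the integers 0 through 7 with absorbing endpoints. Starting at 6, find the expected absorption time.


For symmetric RW on 0,...,N with absorbing barriers, E(i) = i*(N-i)
E(6) = 6 * 1 = 6

6


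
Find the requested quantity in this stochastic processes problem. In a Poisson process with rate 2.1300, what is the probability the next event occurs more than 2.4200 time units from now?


P(X > t) = exp(-lambda * t)
= exp(-2.1300 * 2.4200)
= exp(-5.1546) = 0.0058

0.0058


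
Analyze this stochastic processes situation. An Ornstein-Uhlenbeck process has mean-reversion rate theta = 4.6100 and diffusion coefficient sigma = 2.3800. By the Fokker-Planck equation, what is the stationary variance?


Stationary variance = sigma^2 / (2*theta)
= 2.3800^2 / (2*4.6100)
= 5.6644 / 9.2200
= 0.6144

0.6144


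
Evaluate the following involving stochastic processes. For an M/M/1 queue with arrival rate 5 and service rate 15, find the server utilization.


rho = lambda/mu
= 5/15
= 0.3333

0.3333


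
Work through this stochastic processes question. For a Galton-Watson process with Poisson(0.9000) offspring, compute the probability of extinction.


Since mu = 0.9000 <= 1, extinction probability = 1.

1.0000


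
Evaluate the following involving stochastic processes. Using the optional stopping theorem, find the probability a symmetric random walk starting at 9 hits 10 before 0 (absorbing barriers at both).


By optional stopping theorem: E(M at tau) = M(0) = 9
P(hit 10)*10 + P(hit 0)*0 = 9
P(hit 10) = (9 - 0)/(10 - 0) = 9/10 = 0.9000

0.9000


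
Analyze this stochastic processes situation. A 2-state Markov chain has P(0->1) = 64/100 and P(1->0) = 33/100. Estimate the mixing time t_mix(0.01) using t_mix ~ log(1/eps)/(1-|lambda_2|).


lambda_2 = |1 - p01 - p10| = |1 - 0.6400 - 0.3300| = 0.0300
t_mix ~ log(1/eps)/(1 - |lambda_2|)
= log(100)/(1 - 0.0300) = 4.6052/0.9700
= 4.7476

4.7476


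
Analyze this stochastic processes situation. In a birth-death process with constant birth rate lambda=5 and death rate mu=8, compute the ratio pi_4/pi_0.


For birth-death process, pi_n/pi_0 = (lambda/mu)^n
= (5/8)^4
= 0.1526

0.1526


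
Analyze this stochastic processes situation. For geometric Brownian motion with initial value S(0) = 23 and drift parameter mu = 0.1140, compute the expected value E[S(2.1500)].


E[S(t)] = S(0) * exp(mu * t)
= 23 * exp(0.1140 * 2.1500)
= 23 * 1.2777
= 29.3882

29.3882


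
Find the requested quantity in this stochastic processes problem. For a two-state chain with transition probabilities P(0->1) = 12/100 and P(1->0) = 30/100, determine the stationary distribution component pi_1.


Stationary distribution: pi_0 = p10/(p01+p10), pi_1 = p01/(p01+p10)
p01 = 0.1200, p10 = 0.3000
pi_1 = 0.2857

0.2857
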